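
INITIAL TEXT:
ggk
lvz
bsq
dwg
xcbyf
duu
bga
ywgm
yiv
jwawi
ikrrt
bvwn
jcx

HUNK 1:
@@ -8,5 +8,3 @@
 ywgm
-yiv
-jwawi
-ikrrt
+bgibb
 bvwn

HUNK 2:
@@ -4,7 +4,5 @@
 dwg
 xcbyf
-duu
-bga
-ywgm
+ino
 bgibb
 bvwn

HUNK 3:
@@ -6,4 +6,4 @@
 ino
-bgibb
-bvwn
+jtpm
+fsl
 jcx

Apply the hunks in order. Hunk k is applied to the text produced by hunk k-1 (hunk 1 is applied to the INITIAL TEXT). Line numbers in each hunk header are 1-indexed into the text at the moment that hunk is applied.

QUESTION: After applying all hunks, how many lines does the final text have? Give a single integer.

Answer: 9

Derivation:
Hunk 1: at line 8 remove [yiv,jwawi,ikrrt] add [bgibb] -> 11 lines: ggk lvz bsq dwg xcbyf duu bga ywgm bgibb bvwn jcx
Hunk 2: at line 4 remove [duu,bga,ywgm] add [ino] -> 9 lines: ggk lvz bsq dwg xcbyf ino bgibb bvwn jcx
Hunk 3: at line 6 remove [bgibb,bvwn] add [jtpm,fsl] -> 9 lines: ggk lvz bsq dwg xcbyf ino jtpm fsl jcx
Final line count: 9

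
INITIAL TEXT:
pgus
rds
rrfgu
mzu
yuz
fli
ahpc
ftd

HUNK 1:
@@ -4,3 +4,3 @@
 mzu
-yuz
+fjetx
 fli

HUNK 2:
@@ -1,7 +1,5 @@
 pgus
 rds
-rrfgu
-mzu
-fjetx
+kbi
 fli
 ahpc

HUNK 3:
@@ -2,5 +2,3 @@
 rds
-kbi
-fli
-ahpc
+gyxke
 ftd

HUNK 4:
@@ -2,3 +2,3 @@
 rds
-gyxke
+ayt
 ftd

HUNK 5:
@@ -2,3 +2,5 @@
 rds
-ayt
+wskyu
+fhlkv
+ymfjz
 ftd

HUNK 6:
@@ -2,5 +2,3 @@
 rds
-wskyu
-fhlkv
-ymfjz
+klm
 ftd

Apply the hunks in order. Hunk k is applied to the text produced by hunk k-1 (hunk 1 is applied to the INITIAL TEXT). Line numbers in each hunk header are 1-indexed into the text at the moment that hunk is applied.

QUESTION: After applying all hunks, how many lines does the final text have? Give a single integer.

Answer: 4

Derivation:
Hunk 1: at line 4 remove [yuz] add [fjetx] -> 8 lines: pgus rds rrfgu mzu fjetx fli ahpc ftd
Hunk 2: at line 1 remove [rrfgu,mzu,fjetx] add [kbi] -> 6 lines: pgus rds kbi fli ahpc ftd
Hunk 3: at line 2 remove [kbi,fli,ahpc] add [gyxke] -> 4 lines: pgus rds gyxke ftd
Hunk 4: at line 2 remove [gyxke] add [ayt] -> 4 lines: pgus rds ayt ftd
Hunk 5: at line 2 remove [ayt] add [wskyu,fhlkv,ymfjz] -> 6 lines: pgus rds wskyu fhlkv ymfjz ftd
Hunk 6: at line 2 remove [wskyu,fhlkv,ymfjz] add [klm] -> 4 lines: pgus rds klm ftd
Final line count: 4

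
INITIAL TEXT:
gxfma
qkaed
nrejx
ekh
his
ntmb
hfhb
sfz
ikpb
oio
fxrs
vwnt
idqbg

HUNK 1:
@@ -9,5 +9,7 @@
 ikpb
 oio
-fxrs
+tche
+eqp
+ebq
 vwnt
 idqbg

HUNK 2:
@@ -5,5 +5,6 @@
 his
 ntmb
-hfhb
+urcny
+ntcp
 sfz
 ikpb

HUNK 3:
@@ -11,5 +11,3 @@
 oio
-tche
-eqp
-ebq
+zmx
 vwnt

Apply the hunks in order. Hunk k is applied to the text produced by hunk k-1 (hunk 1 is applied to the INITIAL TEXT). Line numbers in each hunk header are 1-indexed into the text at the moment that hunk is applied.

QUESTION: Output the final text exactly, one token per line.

Answer: gxfma
qkaed
nrejx
ekh
his
ntmb
urcny
ntcp
sfz
ikpb
oio
zmx
vwnt
idqbg

Derivation:
Hunk 1: at line 9 remove [fxrs] add [tche,eqp,ebq] -> 15 lines: gxfma qkaed nrejx ekh his ntmb hfhb sfz ikpb oio tche eqp ebq vwnt idqbg
Hunk 2: at line 5 remove [hfhb] add [urcny,ntcp] -> 16 lines: gxfma qkaed nrejx ekh his ntmb urcny ntcp sfz ikpb oio tche eqp ebq vwnt idqbg
Hunk 3: at line 11 remove [tche,eqp,ebq] add [zmx] -> 14 lines: gxfma qkaed nrejx ekh his ntmb urcny ntcp sfz ikpb oio zmx vwnt idqbg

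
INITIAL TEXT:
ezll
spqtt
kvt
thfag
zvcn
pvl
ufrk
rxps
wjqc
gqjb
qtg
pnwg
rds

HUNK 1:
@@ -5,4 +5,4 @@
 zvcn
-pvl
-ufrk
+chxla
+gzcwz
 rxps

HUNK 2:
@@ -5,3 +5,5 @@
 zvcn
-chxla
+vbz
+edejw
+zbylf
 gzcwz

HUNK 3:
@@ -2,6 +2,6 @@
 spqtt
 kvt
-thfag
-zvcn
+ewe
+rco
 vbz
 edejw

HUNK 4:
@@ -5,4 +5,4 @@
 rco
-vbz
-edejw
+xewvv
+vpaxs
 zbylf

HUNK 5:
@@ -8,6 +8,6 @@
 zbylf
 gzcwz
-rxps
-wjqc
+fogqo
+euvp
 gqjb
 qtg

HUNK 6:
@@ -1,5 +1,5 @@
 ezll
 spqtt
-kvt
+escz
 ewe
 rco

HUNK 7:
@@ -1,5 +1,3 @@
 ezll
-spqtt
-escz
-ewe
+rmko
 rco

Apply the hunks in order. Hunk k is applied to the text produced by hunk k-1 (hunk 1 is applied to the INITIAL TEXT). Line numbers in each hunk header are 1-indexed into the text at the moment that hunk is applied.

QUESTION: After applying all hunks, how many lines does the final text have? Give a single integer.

Answer: 13

Derivation:
Hunk 1: at line 5 remove [pvl,ufrk] add [chxla,gzcwz] -> 13 lines: ezll spqtt kvt thfag zvcn chxla gzcwz rxps wjqc gqjb qtg pnwg rds
Hunk 2: at line 5 remove [chxla] add [vbz,edejw,zbylf] -> 15 lines: ezll spqtt kvt thfag zvcn vbz edejw zbylf gzcwz rxps wjqc gqjb qtg pnwg rds
Hunk 3: at line 2 remove [thfag,zvcn] add [ewe,rco] -> 15 lines: ezll spqtt kvt ewe rco vbz edejw zbylf gzcwz rxps wjqc gqjb qtg pnwg rds
Hunk 4: at line 5 remove [vbz,edejw] add [xewvv,vpaxs] -> 15 lines: ezll spqtt kvt ewe rco xewvv vpaxs zbylf gzcwz rxps wjqc gqjb qtg pnwg rds
Hunk 5: at line 8 remove [rxps,wjqc] add [fogqo,euvp] -> 15 lines: ezll spqtt kvt ewe rco xewvv vpaxs zbylf gzcwz fogqo euvp gqjb qtg pnwg rds
Hunk 6: at line 1 remove [kvt] add [escz] -> 15 lines: ezll spqtt escz ewe rco xewvv vpaxs zbylf gzcwz fogqo euvp gqjb qtg pnwg rds
Hunk 7: at line 1 remove [spqtt,escz,ewe] add [rmko] -> 13 lines: ezll rmko rco xewvv vpaxs zbylf gzcwz fogqo euvp gqjb qtg pnwg rds
Final line count: 13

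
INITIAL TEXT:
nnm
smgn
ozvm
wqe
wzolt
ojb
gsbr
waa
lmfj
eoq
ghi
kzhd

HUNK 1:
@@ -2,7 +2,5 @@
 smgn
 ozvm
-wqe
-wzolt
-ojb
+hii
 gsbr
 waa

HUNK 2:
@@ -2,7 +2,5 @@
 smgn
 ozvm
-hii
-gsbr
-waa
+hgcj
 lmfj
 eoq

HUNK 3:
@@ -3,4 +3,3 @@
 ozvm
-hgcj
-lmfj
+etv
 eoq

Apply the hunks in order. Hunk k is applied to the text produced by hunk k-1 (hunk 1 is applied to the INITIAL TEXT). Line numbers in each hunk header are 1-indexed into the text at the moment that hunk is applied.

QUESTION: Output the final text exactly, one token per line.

Hunk 1: at line 2 remove [wqe,wzolt,ojb] add [hii] -> 10 lines: nnm smgn ozvm hii gsbr waa lmfj eoq ghi kzhd
Hunk 2: at line 2 remove [hii,gsbr,waa] add [hgcj] -> 8 lines: nnm smgn ozvm hgcj lmfj eoq ghi kzhd
Hunk 3: at line 3 remove [hgcj,lmfj] add [etv] -> 7 lines: nnm smgn ozvm etv eoq ghi kzhd

Answer: nnm
smgn
ozvm
etv
eoq
ghi
kzhd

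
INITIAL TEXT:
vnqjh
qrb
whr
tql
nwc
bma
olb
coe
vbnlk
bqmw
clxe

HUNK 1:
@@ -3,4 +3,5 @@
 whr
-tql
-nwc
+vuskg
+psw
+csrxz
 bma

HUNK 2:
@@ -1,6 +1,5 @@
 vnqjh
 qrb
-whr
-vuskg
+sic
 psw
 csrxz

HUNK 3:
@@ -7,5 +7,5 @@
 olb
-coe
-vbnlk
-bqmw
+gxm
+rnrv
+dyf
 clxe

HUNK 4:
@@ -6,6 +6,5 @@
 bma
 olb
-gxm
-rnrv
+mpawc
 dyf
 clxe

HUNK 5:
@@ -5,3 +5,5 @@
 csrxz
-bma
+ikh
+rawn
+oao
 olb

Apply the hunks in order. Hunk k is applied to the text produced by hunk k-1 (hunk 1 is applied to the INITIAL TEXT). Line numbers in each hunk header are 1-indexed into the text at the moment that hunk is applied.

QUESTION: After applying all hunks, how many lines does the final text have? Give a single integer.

Hunk 1: at line 3 remove [tql,nwc] add [vuskg,psw,csrxz] -> 12 lines: vnqjh qrb whr vuskg psw csrxz bma olb coe vbnlk bqmw clxe
Hunk 2: at line 1 remove [whr,vuskg] add [sic] -> 11 lines: vnqjh qrb sic psw csrxz bma olb coe vbnlk bqmw clxe
Hunk 3: at line 7 remove [coe,vbnlk,bqmw] add [gxm,rnrv,dyf] -> 11 lines: vnqjh qrb sic psw csrxz bma olb gxm rnrv dyf clxe
Hunk 4: at line 6 remove [gxm,rnrv] add [mpawc] -> 10 lines: vnqjh qrb sic psw csrxz bma olb mpawc dyf clxe
Hunk 5: at line 5 remove [bma] add [ikh,rawn,oao] -> 12 lines: vnqjh qrb sic psw csrxz ikh rawn oao olb mpawc dyf clxe
Final line count: 12

Answer: 12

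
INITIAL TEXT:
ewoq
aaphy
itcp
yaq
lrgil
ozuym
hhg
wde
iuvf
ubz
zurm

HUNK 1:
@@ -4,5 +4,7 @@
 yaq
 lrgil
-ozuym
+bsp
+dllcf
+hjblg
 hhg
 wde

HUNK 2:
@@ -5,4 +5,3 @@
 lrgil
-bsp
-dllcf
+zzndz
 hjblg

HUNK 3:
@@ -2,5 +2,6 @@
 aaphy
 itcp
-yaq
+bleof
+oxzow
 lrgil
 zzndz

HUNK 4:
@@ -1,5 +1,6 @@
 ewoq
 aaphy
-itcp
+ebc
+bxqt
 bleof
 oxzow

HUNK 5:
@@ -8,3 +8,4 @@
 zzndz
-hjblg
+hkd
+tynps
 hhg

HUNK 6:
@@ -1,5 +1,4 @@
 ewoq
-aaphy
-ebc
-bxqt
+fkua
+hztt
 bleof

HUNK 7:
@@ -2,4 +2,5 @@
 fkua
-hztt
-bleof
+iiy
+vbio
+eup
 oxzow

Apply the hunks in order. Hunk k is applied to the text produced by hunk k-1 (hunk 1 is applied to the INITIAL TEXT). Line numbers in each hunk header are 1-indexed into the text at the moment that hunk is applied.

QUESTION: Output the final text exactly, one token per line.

Hunk 1: at line 4 remove [ozuym] add [bsp,dllcf,hjblg] -> 13 lines: ewoq aaphy itcp yaq lrgil bsp dllcf hjblg hhg wde iuvf ubz zurm
Hunk 2: at line 5 remove [bsp,dllcf] add [zzndz] -> 12 lines: ewoq aaphy itcp yaq lrgil zzndz hjblg hhg wde iuvf ubz zurm
Hunk 3: at line 2 remove [yaq] add [bleof,oxzow] -> 13 lines: ewoq aaphy itcp bleof oxzow lrgil zzndz hjblg hhg wde iuvf ubz zurm
Hunk 4: at line 1 remove [itcp] add [ebc,bxqt] -> 14 lines: ewoq aaphy ebc bxqt bleof oxzow lrgil zzndz hjblg hhg wde iuvf ubz zurm
Hunk 5: at line 8 remove [hjblg] add [hkd,tynps] -> 15 lines: ewoq aaphy ebc bxqt bleof oxzow lrgil zzndz hkd tynps hhg wde iuvf ubz zurm
Hunk 6: at line 1 remove [aaphy,ebc,bxqt] add [fkua,hztt] -> 14 lines: ewoq fkua hztt bleof oxzow lrgil zzndz hkd tynps hhg wde iuvf ubz zurm
Hunk 7: at line 2 remove [hztt,bleof] add [iiy,vbio,eup] -> 15 lines: ewoq fkua iiy vbio eup oxzow lrgil zzndz hkd tynps hhg wde iuvf ubz zurm

Answer: ewoq
fkua
iiy
vbio
eup
oxzow
lrgil
zzndz
hkd
tynps
hhg
wde
iuvf
ubz
zurm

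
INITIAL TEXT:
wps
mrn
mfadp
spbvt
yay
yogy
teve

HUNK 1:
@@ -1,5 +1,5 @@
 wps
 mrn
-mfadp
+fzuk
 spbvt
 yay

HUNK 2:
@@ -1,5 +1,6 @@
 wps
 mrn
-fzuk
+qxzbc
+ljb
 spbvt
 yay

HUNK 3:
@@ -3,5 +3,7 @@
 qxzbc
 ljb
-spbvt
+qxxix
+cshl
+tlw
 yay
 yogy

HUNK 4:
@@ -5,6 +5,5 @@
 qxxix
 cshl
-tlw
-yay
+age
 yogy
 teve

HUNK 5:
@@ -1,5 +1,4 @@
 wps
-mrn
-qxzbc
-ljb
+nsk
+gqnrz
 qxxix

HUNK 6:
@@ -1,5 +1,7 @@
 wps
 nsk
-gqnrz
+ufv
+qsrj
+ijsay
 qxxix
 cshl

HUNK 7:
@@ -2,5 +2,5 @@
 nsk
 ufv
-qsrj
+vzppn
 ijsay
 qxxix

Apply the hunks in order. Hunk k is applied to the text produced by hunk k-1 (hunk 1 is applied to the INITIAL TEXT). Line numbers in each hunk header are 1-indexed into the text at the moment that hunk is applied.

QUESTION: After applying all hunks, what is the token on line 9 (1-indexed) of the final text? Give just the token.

Answer: yogy

Derivation:
Hunk 1: at line 1 remove [mfadp] add [fzuk] -> 7 lines: wps mrn fzuk spbvt yay yogy teve
Hunk 2: at line 1 remove [fzuk] add [qxzbc,ljb] -> 8 lines: wps mrn qxzbc ljb spbvt yay yogy teve
Hunk 3: at line 3 remove [spbvt] add [qxxix,cshl,tlw] -> 10 lines: wps mrn qxzbc ljb qxxix cshl tlw yay yogy teve
Hunk 4: at line 5 remove [tlw,yay] add [age] -> 9 lines: wps mrn qxzbc ljb qxxix cshl age yogy teve
Hunk 5: at line 1 remove [mrn,qxzbc,ljb] add [nsk,gqnrz] -> 8 lines: wps nsk gqnrz qxxix cshl age yogy teve
Hunk 6: at line 1 remove [gqnrz] add [ufv,qsrj,ijsay] -> 10 lines: wps nsk ufv qsrj ijsay qxxix cshl age yogy teve
Hunk 7: at line 2 remove [qsrj] add [vzppn] -> 10 lines: wps nsk ufv vzppn ijsay qxxix cshl age yogy teve
Final line 9: yogy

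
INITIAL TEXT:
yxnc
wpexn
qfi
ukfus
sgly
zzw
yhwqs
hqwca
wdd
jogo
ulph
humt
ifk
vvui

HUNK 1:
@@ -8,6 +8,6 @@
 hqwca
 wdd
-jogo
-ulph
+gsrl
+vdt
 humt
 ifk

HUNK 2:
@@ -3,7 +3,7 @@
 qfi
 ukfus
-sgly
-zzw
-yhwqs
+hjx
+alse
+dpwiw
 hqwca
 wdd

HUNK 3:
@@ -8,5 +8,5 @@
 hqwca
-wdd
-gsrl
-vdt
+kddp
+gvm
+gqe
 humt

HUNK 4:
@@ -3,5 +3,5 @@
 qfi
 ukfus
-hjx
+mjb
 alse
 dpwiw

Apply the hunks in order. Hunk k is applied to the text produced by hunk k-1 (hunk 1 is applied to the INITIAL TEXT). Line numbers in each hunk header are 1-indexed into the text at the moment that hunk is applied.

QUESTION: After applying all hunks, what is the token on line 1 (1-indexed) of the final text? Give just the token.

Hunk 1: at line 8 remove [jogo,ulph] add [gsrl,vdt] -> 14 lines: yxnc wpexn qfi ukfus sgly zzw yhwqs hqwca wdd gsrl vdt humt ifk vvui
Hunk 2: at line 3 remove [sgly,zzw,yhwqs] add [hjx,alse,dpwiw] -> 14 lines: yxnc wpexn qfi ukfus hjx alse dpwiw hqwca wdd gsrl vdt humt ifk vvui
Hunk 3: at line 8 remove [wdd,gsrl,vdt] add [kddp,gvm,gqe] -> 14 lines: yxnc wpexn qfi ukfus hjx alse dpwiw hqwca kddp gvm gqe humt ifk vvui
Hunk 4: at line 3 remove [hjx] add [mjb] -> 14 lines: yxnc wpexn qfi ukfus mjb alse dpwiw hqwca kddp gvm gqe humt ifk vvui
Final line 1: yxnc

Answer: yxnc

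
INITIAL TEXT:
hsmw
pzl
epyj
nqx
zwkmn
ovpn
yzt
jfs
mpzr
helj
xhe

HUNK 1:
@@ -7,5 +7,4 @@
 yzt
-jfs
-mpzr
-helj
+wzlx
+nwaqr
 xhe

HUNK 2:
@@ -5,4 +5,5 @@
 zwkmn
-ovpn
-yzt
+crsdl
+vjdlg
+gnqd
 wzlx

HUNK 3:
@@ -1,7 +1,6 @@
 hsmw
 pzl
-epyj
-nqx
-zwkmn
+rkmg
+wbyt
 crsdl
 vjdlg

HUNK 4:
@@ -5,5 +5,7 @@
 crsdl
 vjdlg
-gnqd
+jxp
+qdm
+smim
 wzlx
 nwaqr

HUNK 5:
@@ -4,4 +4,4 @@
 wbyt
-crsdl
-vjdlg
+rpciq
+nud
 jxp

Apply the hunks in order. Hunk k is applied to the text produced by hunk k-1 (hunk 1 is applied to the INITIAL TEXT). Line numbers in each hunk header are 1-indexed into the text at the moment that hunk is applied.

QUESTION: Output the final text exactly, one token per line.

Answer: hsmw
pzl
rkmg
wbyt
rpciq
nud
jxp
qdm
smim
wzlx
nwaqr
xhe

Derivation:
Hunk 1: at line 7 remove [jfs,mpzr,helj] add [wzlx,nwaqr] -> 10 lines: hsmw pzl epyj nqx zwkmn ovpn yzt wzlx nwaqr xhe
Hunk 2: at line 5 remove [ovpn,yzt] add [crsdl,vjdlg,gnqd] -> 11 lines: hsmw pzl epyj nqx zwkmn crsdl vjdlg gnqd wzlx nwaqr xhe
Hunk 3: at line 1 remove [epyj,nqx,zwkmn] add [rkmg,wbyt] -> 10 lines: hsmw pzl rkmg wbyt crsdl vjdlg gnqd wzlx nwaqr xhe
Hunk 4: at line 5 remove [gnqd] add [jxp,qdm,smim] -> 12 lines: hsmw pzl rkmg wbyt crsdl vjdlg jxp qdm smim wzlx nwaqr xhe
Hunk 5: at line 4 remove [crsdl,vjdlg] add [rpciq,nud] -> 12 lines: hsmw pzl rkmg wbyt rpciq nud jxp qdm smim wzlx nwaqr xhe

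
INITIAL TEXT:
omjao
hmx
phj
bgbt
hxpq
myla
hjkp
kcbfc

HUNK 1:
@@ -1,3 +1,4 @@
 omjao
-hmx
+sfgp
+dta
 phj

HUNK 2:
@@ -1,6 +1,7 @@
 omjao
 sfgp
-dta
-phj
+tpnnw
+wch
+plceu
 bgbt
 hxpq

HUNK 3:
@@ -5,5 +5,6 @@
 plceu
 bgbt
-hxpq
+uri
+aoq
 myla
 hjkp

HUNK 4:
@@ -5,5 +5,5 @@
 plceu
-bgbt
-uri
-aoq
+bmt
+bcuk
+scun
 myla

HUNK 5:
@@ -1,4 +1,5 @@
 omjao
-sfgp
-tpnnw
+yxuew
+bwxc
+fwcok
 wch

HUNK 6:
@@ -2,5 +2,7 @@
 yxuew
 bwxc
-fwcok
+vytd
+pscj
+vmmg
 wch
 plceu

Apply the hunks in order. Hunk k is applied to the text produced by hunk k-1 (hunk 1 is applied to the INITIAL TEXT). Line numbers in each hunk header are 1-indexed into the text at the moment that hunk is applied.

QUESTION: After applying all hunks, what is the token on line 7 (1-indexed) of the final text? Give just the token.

Answer: wch

Derivation:
Hunk 1: at line 1 remove [hmx] add [sfgp,dta] -> 9 lines: omjao sfgp dta phj bgbt hxpq myla hjkp kcbfc
Hunk 2: at line 1 remove [dta,phj] add [tpnnw,wch,plceu] -> 10 lines: omjao sfgp tpnnw wch plceu bgbt hxpq myla hjkp kcbfc
Hunk 3: at line 5 remove [hxpq] add [uri,aoq] -> 11 lines: omjao sfgp tpnnw wch plceu bgbt uri aoq myla hjkp kcbfc
Hunk 4: at line 5 remove [bgbt,uri,aoq] add [bmt,bcuk,scun] -> 11 lines: omjao sfgp tpnnw wch plceu bmt bcuk scun myla hjkp kcbfc
Hunk 5: at line 1 remove [sfgp,tpnnw] add [yxuew,bwxc,fwcok] -> 12 lines: omjao yxuew bwxc fwcok wch plceu bmt bcuk scun myla hjkp kcbfc
Hunk 6: at line 2 remove [fwcok] add [vytd,pscj,vmmg] -> 14 lines: omjao yxuew bwxc vytd pscj vmmg wch plceu bmt bcuk scun myla hjkp kcbfc
Final line 7: wch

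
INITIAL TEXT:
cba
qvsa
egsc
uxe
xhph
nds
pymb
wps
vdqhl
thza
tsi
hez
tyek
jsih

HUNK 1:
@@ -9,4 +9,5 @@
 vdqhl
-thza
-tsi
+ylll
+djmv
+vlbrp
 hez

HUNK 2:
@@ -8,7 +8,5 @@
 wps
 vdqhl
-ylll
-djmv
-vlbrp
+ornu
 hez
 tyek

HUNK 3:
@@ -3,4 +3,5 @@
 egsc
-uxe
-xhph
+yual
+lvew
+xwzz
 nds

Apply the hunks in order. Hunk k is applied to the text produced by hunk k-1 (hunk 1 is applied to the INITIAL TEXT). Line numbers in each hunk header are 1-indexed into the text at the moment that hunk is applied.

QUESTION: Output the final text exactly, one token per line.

Answer: cba
qvsa
egsc
yual
lvew
xwzz
nds
pymb
wps
vdqhl
ornu
hez
tyek
jsih

Derivation:
Hunk 1: at line 9 remove [thza,tsi] add [ylll,djmv,vlbrp] -> 15 lines: cba qvsa egsc uxe xhph nds pymb wps vdqhl ylll djmv vlbrp hez tyek jsih
Hunk 2: at line 8 remove [ylll,djmv,vlbrp] add [ornu] -> 13 lines: cba qvsa egsc uxe xhph nds pymb wps vdqhl ornu hez tyek jsih
Hunk 3: at line 3 remove [uxe,xhph] add [yual,lvew,xwzz] -> 14 lines: cba qvsa egsc yual lvew xwzz nds pymb wps vdqhl ornu hez tyek jsih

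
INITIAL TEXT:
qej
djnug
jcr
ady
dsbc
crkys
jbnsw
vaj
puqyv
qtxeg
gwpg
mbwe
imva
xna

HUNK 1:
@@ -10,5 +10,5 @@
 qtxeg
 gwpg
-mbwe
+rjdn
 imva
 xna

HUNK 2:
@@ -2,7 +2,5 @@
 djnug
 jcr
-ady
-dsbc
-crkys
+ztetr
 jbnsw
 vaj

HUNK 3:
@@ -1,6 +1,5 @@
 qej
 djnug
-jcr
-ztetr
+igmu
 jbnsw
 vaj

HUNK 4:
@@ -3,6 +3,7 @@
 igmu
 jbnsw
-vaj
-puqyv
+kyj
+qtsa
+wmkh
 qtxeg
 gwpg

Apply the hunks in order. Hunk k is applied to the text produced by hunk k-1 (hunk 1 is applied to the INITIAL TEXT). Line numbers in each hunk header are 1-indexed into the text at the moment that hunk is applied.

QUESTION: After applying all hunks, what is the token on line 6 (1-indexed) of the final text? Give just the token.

Hunk 1: at line 10 remove [mbwe] add [rjdn] -> 14 lines: qej djnug jcr ady dsbc crkys jbnsw vaj puqyv qtxeg gwpg rjdn imva xna
Hunk 2: at line 2 remove [ady,dsbc,crkys] add [ztetr] -> 12 lines: qej djnug jcr ztetr jbnsw vaj puqyv qtxeg gwpg rjdn imva xna
Hunk 3: at line 1 remove [jcr,ztetr] add [igmu] -> 11 lines: qej djnug igmu jbnsw vaj puqyv qtxeg gwpg rjdn imva xna
Hunk 4: at line 3 remove [vaj,puqyv] add [kyj,qtsa,wmkh] -> 12 lines: qej djnug igmu jbnsw kyj qtsa wmkh qtxeg gwpg rjdn imva xna
Final line 6: qtsa

Answer: qtsa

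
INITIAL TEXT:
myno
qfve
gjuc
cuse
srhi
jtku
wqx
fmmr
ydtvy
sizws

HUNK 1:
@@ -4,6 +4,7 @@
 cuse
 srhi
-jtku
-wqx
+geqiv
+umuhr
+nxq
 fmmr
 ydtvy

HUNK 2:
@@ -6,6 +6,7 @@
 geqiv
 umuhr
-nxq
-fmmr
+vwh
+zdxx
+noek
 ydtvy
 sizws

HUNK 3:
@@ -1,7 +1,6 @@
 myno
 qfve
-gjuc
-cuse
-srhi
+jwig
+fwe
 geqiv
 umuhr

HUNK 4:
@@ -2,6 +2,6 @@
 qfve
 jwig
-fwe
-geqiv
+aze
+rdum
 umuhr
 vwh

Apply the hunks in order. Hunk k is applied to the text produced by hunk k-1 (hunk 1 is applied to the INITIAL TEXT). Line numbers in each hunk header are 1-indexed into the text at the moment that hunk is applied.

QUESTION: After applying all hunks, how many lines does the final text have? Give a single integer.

Hunk 1: at line 4 remove [jtku,wqx] add [geqiv,umuhr,nxq] -> 11 lines: myno qfve gjuc cuse srhi geqiv umuhr nxq fmmr ydtvy sizws
Hunk 2: at line 6 remove [nxq,fmmr] add [vwh,zdxx,noek] -> 12 lines: myno qfve gjuc cuse srhi geqiv umuhr vwh zdxx noek ydtvy sizws
Hunk 3: at line 1 remove [gjuc,cuse,srhi] add [jwig,fwe] -> 11 lines: myno qfve jwig fwe geqiv umuhr vwh zdxx noek ydtvy sizws
Hunk 4: at line 2 remove [fwe,geqiv] add [aze,rdum] -> 11 lines: myno qfve jwig aze rdum umuhr vwh zdxx noek ydtvy sizws
Final line count: 11

Answer: 11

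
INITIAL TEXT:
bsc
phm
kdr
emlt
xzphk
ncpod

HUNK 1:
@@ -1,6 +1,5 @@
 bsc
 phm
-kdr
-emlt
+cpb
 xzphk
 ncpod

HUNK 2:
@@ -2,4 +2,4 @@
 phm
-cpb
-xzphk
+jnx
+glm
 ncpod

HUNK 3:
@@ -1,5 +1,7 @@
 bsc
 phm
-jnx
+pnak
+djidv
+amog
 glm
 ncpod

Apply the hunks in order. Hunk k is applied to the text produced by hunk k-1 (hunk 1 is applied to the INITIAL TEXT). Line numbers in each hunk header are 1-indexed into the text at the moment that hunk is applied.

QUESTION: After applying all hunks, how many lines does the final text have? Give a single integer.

Hunk 1: at line 1 remove [kdr,emlt] add [cpb] -> 5 lines: bsc phm cpb xzphk ncpod
Hunk 2: at line 2 remove [cpb,xzphk] add [jnx,glm] -> 5 lines: bsc phm jnx glm ncpod
Hunk 3: at line 1 remove [jnx] add [pnak,djidv,amog] -> 7 lines: bsc phm pnak djidv amog glm ncpod
Final line count: 7

Answer: 7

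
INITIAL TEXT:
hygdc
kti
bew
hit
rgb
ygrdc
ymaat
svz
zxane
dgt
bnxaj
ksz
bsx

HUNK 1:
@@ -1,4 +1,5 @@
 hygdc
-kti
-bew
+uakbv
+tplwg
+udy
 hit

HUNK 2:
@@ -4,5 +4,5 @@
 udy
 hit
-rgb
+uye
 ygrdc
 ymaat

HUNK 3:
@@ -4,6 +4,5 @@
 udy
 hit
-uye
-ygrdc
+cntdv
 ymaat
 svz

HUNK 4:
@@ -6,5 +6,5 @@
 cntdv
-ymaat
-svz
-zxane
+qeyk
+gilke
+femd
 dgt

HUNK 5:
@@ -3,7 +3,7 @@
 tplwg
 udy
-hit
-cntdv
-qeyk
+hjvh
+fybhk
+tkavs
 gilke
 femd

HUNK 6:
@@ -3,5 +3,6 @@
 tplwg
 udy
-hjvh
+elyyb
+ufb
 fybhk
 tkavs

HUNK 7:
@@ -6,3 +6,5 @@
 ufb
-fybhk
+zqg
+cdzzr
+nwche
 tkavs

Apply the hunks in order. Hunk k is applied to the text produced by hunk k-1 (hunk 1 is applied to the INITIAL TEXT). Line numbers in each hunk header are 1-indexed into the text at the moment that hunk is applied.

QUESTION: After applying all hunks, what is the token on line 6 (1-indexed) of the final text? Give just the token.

Answer: ufb

Derivation:
Hunk 1: at line 1 remove [kti,bew] add [uakbv,tplwg,udy] -> 14 lines: hygdc uakbv tplwg udy hit rgb ygrdc ymaat svz zxane dgt bnxaj ksz bsx
Hunk 2: at line 4 remove [rgb] add [uye] -> 14 lines: hygdc uakbv tplwg udy hit uye ygrdc ymaat svz zxane dgt bnxaj ksz bsx
Hunk 3: at line 4 remove [uye,ygrdc] add [cntdv] -> 13 lines: hygdc uakbv tplwg udy hit cntdv ymaat svz zxane dgt bnxaj ksz bsx
Hunk 4: at line 6 remove [ymaat,svz,zxane] add [qeyk,gilke,femd] -> 13 lines: hygdc uakbv tplwg udy hit cntdv qeyk gilke femd dgt bnxaj ksz bsx
Hunk 5: at line 3 remove [hit,cntdv,qeyk] add [hjvh,fybhk,tkavs] -> 13 lines: hygdc uakbv tplwg udy hjvh fybhk tkavs gilke femd dgt bnxaj ksz bsx
Hunk 6: at line 3 remove [hjvh] add [elyyb,ufb] -> 14 lines: hygdc uakbv tplwg udy elyyb ufb fybhk tkavs gilke femd dgt bnxaj ksz bsx
Hunk 7: at line 6 remove [fybhk] add [zqg,cdzzr,nwche] -> 16 lines: hygdc uakbv tplwg udy elyyb ufb zqg cdzzr nwche tkavs gilke femd dgt bnxaj ksz bsx
Final line 6: ufb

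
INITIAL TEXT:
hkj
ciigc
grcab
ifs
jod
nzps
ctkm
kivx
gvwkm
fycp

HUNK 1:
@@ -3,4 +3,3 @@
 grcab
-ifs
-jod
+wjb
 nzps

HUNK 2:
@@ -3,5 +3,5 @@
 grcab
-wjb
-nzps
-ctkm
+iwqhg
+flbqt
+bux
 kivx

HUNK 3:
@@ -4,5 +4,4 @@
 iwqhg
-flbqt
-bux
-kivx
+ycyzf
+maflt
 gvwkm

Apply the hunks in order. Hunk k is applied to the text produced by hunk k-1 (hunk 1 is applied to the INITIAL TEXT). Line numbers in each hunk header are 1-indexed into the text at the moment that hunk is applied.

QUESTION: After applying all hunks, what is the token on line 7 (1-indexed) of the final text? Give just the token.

Hunk 1: at line 3 remove [ifs,jod] add [wjb] -> 9 lines: hkj ciigc grcab wjb nzps ctkm kivx gvwkm fycp
Hunk 2: at line 3 remove [wjb,nzps,ctkm] add [iwqhg,flbqt,bux] -> 9 lines: hkj ciigc grcab iwqhg flbqt bux kivx gvwkm fycp
Hunk 3: at line 4 remove [flbqt,bux,kivx] add [ycyzf,maflt] -> 8 lines: hkj ciigc grcab iwqhg ycyzf maflt gvwkm fycp
Final line 7: gvwkm

Answer: gvwkm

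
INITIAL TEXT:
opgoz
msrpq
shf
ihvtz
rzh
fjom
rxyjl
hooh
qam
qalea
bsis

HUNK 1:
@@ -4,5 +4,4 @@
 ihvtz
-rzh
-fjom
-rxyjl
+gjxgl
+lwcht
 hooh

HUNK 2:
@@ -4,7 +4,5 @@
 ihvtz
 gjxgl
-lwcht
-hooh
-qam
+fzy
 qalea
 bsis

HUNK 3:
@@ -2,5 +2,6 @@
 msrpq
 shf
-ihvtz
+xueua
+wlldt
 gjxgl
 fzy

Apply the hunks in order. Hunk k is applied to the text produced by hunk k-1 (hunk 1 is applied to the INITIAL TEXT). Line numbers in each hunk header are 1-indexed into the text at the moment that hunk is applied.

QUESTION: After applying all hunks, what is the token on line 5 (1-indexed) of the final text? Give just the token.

Hunk 1: at line 4 remove [rzh,fjom,rxyjl] add [gjxgl,lwcht] -> 10 lines: opgoz msrpq shf ihvtz gjxgl lwcht hooh qam qalea bsis
Hunk 2: at line 4 remove [lwcht,hooh,qam] add [fzy] -> 8 lines: opgoz msrpq shf ihvtz gjxgl fzy qalea bsis
Hunk 3: at line 2 remove [ihvtz] add [xueua,wlldt] -> 9 lines: opgoz msrpq shf xueua wlldt gjxgl fzy qalea bsis
Final line 5: wlldt

Answer: wlldt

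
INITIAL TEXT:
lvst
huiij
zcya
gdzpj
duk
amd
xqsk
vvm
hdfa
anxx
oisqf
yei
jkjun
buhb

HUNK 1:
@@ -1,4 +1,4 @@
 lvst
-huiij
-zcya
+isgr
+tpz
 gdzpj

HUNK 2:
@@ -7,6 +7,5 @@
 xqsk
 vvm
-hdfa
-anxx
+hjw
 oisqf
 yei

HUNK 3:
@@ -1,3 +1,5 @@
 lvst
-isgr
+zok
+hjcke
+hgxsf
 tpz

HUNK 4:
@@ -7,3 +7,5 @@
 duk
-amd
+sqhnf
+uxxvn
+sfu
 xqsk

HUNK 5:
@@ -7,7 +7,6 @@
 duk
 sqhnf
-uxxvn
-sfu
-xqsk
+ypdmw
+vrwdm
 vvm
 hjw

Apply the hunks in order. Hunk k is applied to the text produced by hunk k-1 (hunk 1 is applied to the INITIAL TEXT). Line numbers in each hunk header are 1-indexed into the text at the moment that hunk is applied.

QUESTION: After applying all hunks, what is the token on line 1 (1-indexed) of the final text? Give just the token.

Hunk 1: at line 1 remove [huiij,zcya] add [isgr,tpz] -> 14 lines: lvst isgr tpz gdzpj duk amd xqsk vvm hdfa anxx oisqf yei jkjun buhb
Hunk 2: at line 7 remove [hdfa,anxx] add [hjw] -> 13 lines: lvst isgr tpz gdzpj duk amd xqsk vvm hjw oisqf yei jkjun buhb
Hunk 3: at line 1 remove [isgr] add [zok,hjcke,hgxsf] -> 15 lines: lvst zok hjcke hgxsf tpz gdzpj duk amd xqsk vvm hjw oisqf yei jkjun buhb
Hunk 4: at line 7 remove [amd] add [sqhnf,uxxvn,sfu] -> 17 lines: lvst zok hjcke hgxsf tpz gdzpj duk sqhnf uxxvn sfu xqsk vvm hjw oisqf yei jkjun buhb
Hunk 5: at line 7 remove [uxxvn,sfu,xqsk] add [ypdmw,vrwdm] -> 16 lines: lvst zok hjcke hgxsf tpz gdzpj duk sqhnf ypdmw vrwdm vvm hjw oisqf yei jkjun buhb
Final line 1: lvst

Answer: lvst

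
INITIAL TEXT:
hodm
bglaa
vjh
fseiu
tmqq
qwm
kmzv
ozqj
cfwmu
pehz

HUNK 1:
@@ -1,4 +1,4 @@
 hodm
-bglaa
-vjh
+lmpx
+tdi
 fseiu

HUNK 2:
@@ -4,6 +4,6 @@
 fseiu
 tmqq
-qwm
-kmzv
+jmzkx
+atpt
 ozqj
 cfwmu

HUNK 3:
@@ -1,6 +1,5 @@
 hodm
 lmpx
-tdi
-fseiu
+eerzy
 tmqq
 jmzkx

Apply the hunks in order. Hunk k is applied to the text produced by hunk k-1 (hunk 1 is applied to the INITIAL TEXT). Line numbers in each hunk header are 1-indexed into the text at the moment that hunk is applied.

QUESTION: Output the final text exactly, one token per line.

Hunk 1: at line 1 remove [bglaa,vjh] add [lmpx,tdi] -> 10 lines: hodm lmpx tdi fseiu tmqq qwm kmzv ozqj cfwmu pehz
Hunk 2: at line 4 remove [qwm,kmzv] add [jmzkx,atpt] -> 10 lines: hodm lmpx tdi fseiu tmqq jmzkx atpt ozqj cfwmu pehz
Hunk 3: at line 1 remove [tdi,fseiu] add [eerzy] -> 9 lines: hodm lmpx eerzy tmqq jmzkx atpt ozqj cfwmu pehz

Answer: hodm
lmpx
eerzy
tmqq
jmzkx
atpt
ozqj
cfwmu
pehz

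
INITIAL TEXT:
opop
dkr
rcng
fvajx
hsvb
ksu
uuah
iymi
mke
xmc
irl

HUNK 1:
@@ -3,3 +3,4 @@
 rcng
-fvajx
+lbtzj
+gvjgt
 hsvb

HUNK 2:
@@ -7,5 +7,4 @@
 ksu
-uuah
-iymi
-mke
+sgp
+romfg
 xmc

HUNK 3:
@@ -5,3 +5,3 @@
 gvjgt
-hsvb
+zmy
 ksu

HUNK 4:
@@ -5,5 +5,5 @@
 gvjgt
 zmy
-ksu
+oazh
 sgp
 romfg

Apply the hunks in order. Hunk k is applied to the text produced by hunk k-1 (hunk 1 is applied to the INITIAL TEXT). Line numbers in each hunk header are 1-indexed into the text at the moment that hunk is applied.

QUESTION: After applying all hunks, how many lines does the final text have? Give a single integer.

Hunk 1: at line 3 remove [fvajx] add [lbtzj,gvjgt] -> 12 lines: opop dkr rcng lbtzj gvjgt hsvb ksu uuah iymi mke xmc irl
Hunk 2: at line 7 remove [uuah,iymi,mke] add [sgp,romfg] -> 11 lines: opop dkr rcng lbtzj gvjgt hsvb ksu sgp romfg xmc irl
Hunk 3: at line 5 remove [hsvb] add [zmy] -> 11 lines: opop dkr rcng lbtzj gvjgt zmy ksu sgp romfg xmc irl
Hunk 4: at line 5 remove [ksu] add [oazh] -> 11 lines: opop dkr rcng lbtzj gvjgt zmy oazh sgp romfg xmc irl
Final line count: 11

Answer: 11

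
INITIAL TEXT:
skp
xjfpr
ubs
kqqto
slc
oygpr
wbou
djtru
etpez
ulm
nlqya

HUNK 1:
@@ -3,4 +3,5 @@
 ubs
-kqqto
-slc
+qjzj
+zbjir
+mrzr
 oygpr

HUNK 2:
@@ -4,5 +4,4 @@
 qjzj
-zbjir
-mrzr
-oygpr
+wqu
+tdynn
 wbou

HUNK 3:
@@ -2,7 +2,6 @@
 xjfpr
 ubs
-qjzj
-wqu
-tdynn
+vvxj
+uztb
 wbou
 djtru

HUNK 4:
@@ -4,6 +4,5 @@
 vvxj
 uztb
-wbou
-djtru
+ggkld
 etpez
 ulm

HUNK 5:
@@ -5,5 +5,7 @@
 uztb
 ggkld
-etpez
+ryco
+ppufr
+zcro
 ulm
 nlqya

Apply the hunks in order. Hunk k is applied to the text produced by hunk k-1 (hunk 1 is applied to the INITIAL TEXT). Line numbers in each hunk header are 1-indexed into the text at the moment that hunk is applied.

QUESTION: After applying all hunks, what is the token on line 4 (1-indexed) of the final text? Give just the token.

Hunk 1: at line 3 remove [kqqto,slc] add [qjzj,zbjir,mrzr] -> 12 lines: skp xjfpr ubs qjzj zbjir mrzr oygpr wbou djtru etpez ulm nlqya
Hunk 2: at line 4 remove [zbjir,mrzr,oygpr] add [wqu,tdynn] -> 11 lines: skp xjfpr ubs qjzj wqu tdynn wbou djtru etpez ulm nlqya
Hunk 3: at line 2 remove [qjzj,wqu,tdynn] add [vvxj,uztb] -> 10 lines: skp xjfpr ubs vvxj uztb wbou djtru etpez ulm nlqya
Hunk 4: at line 4 remove [wbou,djtru] add [ggkld] -> 9 lines: skp xjfpr ubs vvxj uztb ggkld etpez ulm nlqya
Hunk 5: at line 5 remove [etpez] add [ryco,ppufr,zcro] -> 11 lines: skp xjfpr ubs vvxj uztb ggkld ryco ppufr zcro ulm nlqya
Final line 4: vvxj

Answer: vvxj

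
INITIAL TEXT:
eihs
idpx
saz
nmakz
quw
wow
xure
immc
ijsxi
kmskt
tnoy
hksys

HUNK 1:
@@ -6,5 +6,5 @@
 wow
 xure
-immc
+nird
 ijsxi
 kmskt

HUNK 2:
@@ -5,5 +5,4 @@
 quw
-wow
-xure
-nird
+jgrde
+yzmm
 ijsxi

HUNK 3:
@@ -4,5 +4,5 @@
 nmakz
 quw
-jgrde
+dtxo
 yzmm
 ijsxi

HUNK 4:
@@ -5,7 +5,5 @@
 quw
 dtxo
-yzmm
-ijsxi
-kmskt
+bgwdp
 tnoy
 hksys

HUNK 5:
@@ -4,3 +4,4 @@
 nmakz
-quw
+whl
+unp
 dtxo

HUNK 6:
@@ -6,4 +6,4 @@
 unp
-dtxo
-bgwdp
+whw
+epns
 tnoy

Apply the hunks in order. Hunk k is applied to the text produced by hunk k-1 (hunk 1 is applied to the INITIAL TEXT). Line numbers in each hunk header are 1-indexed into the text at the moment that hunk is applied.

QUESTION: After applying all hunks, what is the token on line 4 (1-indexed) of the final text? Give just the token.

Hunk 1: at line 6 remove [immc] add [nird] -> 12 lines: eihs idpx saz nmakz quw wow xure nird ijsxi kmskt tnoy hksys
Hunk 2: at line 5 remove [wow,xure,nird] add [jgrde,yzmm] -> 11 lines: eihs idpx saz nmakz quw jgrde yzmm ijsxi kmskt tnoy hksys
Hunk 3: at line 4 remove [jgrde] add [dtxo] -> 11 lines: eihs idpx saz nmakz quw dtxo yzmm ijsxi kmskt tnoy hksys
Hunk 4: at line 5 remove [yzmm,ijsxi,kmskt] add [bgwdp] -> 9 lines: eihs idpx saz nmakz quw dtxo bgwdp tnoy hksys
Hunk 5: at line 4 remove [quw] add [whl,unp] -> 10 lines: eihs idpx saz nmakz whl unp dtxo bgwdp tnoy hksys
Hunk 6: at line 6 remove [dtxo,bgwdp] add [whw,epns] -> 10 lines: eihs idpx saz nmakz whl unp whw epns tnoy hksys
Final line 4: nmakz

Answer: nmakz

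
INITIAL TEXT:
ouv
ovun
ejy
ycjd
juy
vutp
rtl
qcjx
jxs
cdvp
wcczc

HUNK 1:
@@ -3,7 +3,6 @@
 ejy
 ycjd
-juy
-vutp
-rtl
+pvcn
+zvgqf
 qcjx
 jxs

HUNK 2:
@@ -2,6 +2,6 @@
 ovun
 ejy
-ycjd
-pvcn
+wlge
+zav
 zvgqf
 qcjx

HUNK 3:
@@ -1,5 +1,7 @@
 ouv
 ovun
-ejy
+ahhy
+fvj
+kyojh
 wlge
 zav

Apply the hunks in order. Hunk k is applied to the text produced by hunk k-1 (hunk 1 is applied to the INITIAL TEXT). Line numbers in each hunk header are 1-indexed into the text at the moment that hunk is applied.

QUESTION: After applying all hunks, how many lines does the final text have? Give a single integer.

Hunk 1: at line 3 remove [juy,vutp,rtl] add [pvcn,zvgqf] -> 10 lines: ouv ovun ejy ycjd pvcn zvgqf qcjx jxs cdvp wcczc
Hunk 2: at line 2 remove [ycjd,pvcn] add [wlge,zav] -> 10 lines: ouv ovun ejy wlge zav zvgqf qcjx jxs cdvp wcczc
Hunk 3: at line 1 remove [ejy] add [ahhy,fvj,kyojh] -> 12 lines: ouv ovun ahhy fvj kyojh wlge zav zvgqf qcjx jxs cdvp wcczc
Final line count: 12

Answer: 12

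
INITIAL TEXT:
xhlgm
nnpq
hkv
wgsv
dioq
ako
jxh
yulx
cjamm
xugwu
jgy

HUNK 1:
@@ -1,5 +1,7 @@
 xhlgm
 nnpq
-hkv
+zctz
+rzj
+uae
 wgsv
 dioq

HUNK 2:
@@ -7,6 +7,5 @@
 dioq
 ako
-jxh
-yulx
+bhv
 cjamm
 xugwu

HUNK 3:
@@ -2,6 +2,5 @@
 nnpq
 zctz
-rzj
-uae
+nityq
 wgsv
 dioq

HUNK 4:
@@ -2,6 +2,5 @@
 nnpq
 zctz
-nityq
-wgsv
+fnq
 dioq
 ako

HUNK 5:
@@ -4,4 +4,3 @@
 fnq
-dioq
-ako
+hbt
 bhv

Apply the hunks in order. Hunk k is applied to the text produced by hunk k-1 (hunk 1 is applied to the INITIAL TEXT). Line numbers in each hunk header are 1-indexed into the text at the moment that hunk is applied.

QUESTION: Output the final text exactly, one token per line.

Answer: xhlgm
nnpq
zctz
fnq
hbt
bhv
cjamm
xugwu
jgy

Derivation:
Hunk 1: at line 1 remove [hkv] add [zctz,rzj,uae] -> 13 lines: xhlgm nnpq zctz rzj uae wgsv dioq ako jxh yulx cjamm xugwu jgy
Hunk 2: at line 7 remove [jxh,yulx] add [bhv] -> 12 lines: xhlgm nnpq zctz rzj uae wgsv dioq ako bhv cjamm xugwu jgy
Hunk 3: at line 2 remove [rzj,uae] add [nityq] -> 11 lines: xhlgm nnpq zctz nityq wgsv dioq ako bhv cjamm xugwu jgy
Hunk 4: at line 2 remove [nityq,wgsv] add [fnq] -> 10 lines: xhlgm nnpq zctz fnq dioq ako bhv cjamm xugwu jgy
Hunk 5: at line 4 remove [dioq,ako] add [hbt] -> 9 lines: xhlgm nnpq zctz fnq hbt bhv cjamm xugwu jgy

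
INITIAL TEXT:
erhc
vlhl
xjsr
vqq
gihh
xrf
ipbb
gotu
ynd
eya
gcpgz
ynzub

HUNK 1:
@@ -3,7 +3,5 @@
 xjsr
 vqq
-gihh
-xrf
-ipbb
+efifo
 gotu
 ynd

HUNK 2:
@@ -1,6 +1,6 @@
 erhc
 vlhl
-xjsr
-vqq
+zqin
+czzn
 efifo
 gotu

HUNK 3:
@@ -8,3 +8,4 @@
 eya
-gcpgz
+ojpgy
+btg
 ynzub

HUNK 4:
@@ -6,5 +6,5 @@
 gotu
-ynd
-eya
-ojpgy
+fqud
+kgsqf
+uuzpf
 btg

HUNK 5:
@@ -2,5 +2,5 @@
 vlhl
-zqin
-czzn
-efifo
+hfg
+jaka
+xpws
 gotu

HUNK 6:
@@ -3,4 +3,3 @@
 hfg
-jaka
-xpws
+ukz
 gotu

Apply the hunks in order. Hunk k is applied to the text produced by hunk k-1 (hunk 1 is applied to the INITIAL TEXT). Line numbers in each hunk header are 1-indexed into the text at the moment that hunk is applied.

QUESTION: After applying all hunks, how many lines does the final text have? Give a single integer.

Hunk 1: at line 3 remove [gihh,xrf,ipbb] add [efifo] -> 10 lines: erhc vlhl xjsr vqq efifo gotu ynd eya gcpgz ynzub
Hunk 2: at line 1 remove [xjsr,vqq] add [zqin,czzn] -> 10 lines: erhc vlhl zqin czzn efifo gotu ynd eya gcpgz ynzub
Hunk 3: at line 8 remove [gcpgz] add [ojpgy,btg] -> 11 lines: erhc vlhl zqin czzn efifo gotu ynd eya ojpgy btg ynzub
Hunk 4: at line 6 remove [ynd,eya,ojpgy] add [fqud,kgsqf,uuzpf] -> 11 lines: erhc vlhl zqin czzn efifo gotu fqud kgsqf uuzpf btg ynzub
Hunk 5: at line 2 remove [zqin,czzn,efifo] add [hfg,jaka,xpws] -> 11 lines: erhc vlhl hfg jaka xpws gotu fqud kgsqf uuzpf btg ynzub
Hunk 6: at line 3 remove [jaka,xpws] add [ukz] -> 10 lines: erhc vlhl hfg ukz gotu fqud kgsqf uuzpf btg ynzub
Final line count: 10

Answer: 10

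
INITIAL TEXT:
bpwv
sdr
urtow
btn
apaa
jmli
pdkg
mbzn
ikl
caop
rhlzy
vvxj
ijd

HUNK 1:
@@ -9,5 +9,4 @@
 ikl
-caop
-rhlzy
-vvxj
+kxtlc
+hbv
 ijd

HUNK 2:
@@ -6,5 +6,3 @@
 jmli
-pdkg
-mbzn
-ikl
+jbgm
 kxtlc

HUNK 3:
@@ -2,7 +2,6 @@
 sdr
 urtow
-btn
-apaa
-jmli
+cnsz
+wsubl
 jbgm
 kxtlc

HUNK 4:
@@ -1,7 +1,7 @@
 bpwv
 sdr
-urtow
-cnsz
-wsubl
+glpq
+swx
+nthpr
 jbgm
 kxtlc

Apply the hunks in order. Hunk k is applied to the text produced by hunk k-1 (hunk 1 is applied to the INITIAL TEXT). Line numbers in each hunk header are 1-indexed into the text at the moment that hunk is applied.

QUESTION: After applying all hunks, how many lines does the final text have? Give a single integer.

Hunk 1: at line 9 remove [caop,rhlzy,vvxj] add [kxtlc,hbv] -> 12 lines: bpwv sdr urtow btn apaa jmli pdkg mbzn ikl kxtlc hbv ijd
Hunk 2: at line 6 remove [pdkg,mbzn,ikl] add [jbgm] -> 10 lines: bpwv sdr urtow btn apaa jmli jbgm kxtlc hbv ijd
Hunk 3: at line 2 remove [btn,apaa,jmli] add [cnsz,wsubl] -> 9 lines: bpwv sdr urtow cnsz wsubl jbgm kxtlc hbv ijd
Hunk 4: at line 1 remove [urtow,cnsz,wsubl] add [glpq,swx,nthpr] -> 9 lines: bpwv sdr glpq swx nthpr jbgm kxtlc hbv ijd
Final line count: 9

Answer: 9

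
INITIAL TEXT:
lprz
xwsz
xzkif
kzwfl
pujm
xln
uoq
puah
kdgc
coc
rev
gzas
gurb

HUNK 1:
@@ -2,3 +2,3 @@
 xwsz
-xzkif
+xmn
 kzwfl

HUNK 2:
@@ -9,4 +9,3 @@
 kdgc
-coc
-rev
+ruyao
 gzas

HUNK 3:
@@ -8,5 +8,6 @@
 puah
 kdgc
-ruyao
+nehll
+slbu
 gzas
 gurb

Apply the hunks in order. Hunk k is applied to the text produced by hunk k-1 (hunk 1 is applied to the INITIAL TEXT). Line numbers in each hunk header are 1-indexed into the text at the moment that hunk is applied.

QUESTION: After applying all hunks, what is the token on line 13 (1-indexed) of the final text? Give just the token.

Hunk 1: at line 2 remove [xzkif] add [xmn] -> 13 lines: lprz xwsz xmn kzwfl pujm xln uoq puah kdgc coc rev gzas gurb
Hunk 2: at line 9 remove [coc,rev] add [ruyao] -> 12 lines: lprz xwsz xmn kzwfl pujm xln uoq puah kdgc ruyao gzas gurb
Hunk 3: at line 8 remove [ruyao] add [nehll,slbu] -> 13 lines: lprz xwsz xmn kzwfl pujm xln uoq puah kdgc nehll slbu gzas gurb
Final line 13: gurb

Answer: gurb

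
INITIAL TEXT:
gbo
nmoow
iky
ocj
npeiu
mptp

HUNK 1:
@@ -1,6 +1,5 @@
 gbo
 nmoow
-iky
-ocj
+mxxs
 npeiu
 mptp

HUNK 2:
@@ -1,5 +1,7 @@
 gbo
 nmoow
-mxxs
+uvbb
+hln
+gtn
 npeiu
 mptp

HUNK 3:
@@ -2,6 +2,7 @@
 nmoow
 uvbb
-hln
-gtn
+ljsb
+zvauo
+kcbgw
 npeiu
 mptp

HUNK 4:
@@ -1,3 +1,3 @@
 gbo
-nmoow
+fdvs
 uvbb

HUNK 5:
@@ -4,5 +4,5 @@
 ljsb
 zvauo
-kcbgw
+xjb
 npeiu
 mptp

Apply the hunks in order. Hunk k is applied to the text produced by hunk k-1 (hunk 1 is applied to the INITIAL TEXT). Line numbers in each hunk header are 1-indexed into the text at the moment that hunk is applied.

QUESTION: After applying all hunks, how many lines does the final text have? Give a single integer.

Answer: 8

Derivation:
Hunk 1: at line 1 remove [iky,ocj] add [mxxs] -> 5 lines: gbo nmoow mxxs npeiu mptp
Hunk 2: at line 1 remove [mxxs] add [uvbb,hln,gtn] -> 7 lines: gbo nmoow uvbb hln gtn npeiu mptp
Hunk 3: at line 2 remove [hln,gtn] add [ljsb,zvauo,kcbgw] -> 8 lines: gbo nmoow uvbb ljsb zvauo kcbgw npeiu mptp
Hunk 4: at line 1 remove [nmoow] add [fdvs] -> 8 lines: gbo fdvs uvbb ljsb zvauo kcbgw npeiu mptp
Hunk 5: at line 4 remove [kcbgw] add [xjb] -> 8 lines: gbo fdvs uvbb ljsb zvauo xjb npeiu mptp
Final line count: 8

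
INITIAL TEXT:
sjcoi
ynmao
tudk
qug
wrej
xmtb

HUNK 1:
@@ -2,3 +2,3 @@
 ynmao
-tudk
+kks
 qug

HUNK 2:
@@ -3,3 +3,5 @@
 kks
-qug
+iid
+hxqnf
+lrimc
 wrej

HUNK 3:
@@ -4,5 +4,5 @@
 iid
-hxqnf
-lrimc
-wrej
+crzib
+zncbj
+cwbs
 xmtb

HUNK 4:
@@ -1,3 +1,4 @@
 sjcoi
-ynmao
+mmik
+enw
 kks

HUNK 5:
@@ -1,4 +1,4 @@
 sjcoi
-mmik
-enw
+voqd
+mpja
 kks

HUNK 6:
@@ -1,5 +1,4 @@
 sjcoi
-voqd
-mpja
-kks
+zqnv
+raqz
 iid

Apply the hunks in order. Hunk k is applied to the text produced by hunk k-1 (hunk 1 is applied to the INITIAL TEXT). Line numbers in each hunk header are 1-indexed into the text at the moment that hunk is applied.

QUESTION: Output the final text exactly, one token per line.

Hunk 1: at line 2 remove [tudk] add [kks] -> 6 lines: sjcoi ynmao kks qug wrej xmtb
Hunk 2: at line 3 remove [qug] add [iid,hxqnf,lrimc] -> 8 lines: sjcoi ynmao kks iid hxqnf lrimc wrej xmtb
Hunk 3: at line 4 remove [hxqnf,lrimc,wrej] add [crzib,zncbj,cwbs] -> 8 lines: sjcoi ynmao kks iid crzib zncbj cwbs xmtb
Hunk 4: at line 1 remove [ynmao] add [mmik,enw] -> 9 lines: sjcoi mmik enw kks iid crzib zncbj cwbs xmtb
Hunk 5: at line 1 remove [mmik,enw] add [voqd,mpja] -> 9 lines: sjcoi voqd mpja kks iid crzib zncbj cwbs xmtb
Hunk 6: at line 1 remove [voqd,mpja,kks] add [zqnv,raqz] -> 8 lines: sjcoi zqnv raqz iid crzib zncbj cwbs xmtb

Answer: sjcoi
zqnv
raqz
iid
crzib
zncbj
cwbs
xmtb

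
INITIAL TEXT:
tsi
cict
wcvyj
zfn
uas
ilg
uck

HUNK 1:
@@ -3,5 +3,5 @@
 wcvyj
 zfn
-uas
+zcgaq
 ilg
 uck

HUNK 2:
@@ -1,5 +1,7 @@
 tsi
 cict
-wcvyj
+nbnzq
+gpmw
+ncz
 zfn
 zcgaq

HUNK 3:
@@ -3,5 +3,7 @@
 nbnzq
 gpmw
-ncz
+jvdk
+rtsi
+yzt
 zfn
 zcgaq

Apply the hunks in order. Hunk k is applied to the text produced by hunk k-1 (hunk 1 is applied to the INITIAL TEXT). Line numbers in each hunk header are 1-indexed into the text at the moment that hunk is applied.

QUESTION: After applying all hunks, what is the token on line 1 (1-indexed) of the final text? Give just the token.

Answer: tsi

Derivation:
Hunk 1: at line 3 remove [uas] add [zcgaq] -> 7 lines: tsi cict wcvyj zfn zcgaq ilg uck
Hunk 2: at line 1 remove [wcvyj] add [nbnzq,gpmw,ncz] -> 9 lines: tsi cict nbnzq gpmw ncz zfn zcgaq ilg uck
Hunk 3: at line 3 remove [ncz] add [jvdk,rtsi,yzt] -> 11 lines: tsi cict nbnzq gpmw jvdk rtsi yzt zfn zcgaq ilg uck
Final line 1: tsi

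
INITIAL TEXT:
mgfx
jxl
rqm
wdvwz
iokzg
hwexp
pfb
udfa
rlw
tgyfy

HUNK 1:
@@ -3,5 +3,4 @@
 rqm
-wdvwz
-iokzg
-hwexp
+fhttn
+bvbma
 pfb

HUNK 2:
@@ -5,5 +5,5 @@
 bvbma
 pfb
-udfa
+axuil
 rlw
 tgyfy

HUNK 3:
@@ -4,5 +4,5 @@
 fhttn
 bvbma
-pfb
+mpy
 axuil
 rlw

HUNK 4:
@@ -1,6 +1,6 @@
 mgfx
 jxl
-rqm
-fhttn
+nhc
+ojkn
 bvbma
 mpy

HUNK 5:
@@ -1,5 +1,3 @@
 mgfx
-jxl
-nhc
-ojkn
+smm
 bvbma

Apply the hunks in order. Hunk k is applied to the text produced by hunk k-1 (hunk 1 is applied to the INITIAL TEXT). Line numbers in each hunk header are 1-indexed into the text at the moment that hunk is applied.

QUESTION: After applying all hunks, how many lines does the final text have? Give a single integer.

Answer: 7

Derivation:
Hunk 1: at line 3 remove [wdvwz,iokzg,hwexp] add [fhttn,bvbma] -> 9 lines: mgfx jxl rqm fhttn bvbma pfb udfa rlw tgyfy
Hunk 2: at line 5 remove [udfa] add [axuil] -> 9 lines: mgfx jxl rqm fhttn bvbma pfb axuil rlw tgyfy
Hunk 3: at line 4 remove [pfb] add [mpy] -> 9 lines: mgfx jxl rqm fhttn bvbma mpy axuil rlw tgyfy
Hunk 4: at line 1 remove [rqm,fhttn] add [nhc,ojkn] -> 9 lines: mgfx jxl nhc ojkn bvbma mpy axuil rlw tgyfy
Hunk 5: at line 1 remove [jxl,nhc,ojkn] add [smm] -> 7 lines: mgfx smm bvbma mpy axuil rlw tgyfy
Final line count: 7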